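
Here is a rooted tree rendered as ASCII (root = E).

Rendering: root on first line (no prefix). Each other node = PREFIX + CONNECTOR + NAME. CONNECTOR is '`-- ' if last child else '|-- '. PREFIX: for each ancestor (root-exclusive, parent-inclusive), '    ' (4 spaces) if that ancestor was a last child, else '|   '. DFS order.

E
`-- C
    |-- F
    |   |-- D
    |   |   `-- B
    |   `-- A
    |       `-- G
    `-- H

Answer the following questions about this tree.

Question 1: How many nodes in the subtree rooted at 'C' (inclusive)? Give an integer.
Answer: 7

Derivation:
Subtree rooted at C contains: A, B, C, D, F, G, H
Count = 7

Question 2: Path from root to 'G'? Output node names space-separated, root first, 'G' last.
Answer: E C F A G

Derivation:
Walk down from root: E -> C -> F -> A -> G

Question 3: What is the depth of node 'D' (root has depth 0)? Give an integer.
Answer: 3

Derivation:
Path from root to D: E -> C -> F -> D
Depth = number of edges = 3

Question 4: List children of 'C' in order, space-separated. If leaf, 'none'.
Answer: F H

Derivation:
Node C's children (from adjacency): F, H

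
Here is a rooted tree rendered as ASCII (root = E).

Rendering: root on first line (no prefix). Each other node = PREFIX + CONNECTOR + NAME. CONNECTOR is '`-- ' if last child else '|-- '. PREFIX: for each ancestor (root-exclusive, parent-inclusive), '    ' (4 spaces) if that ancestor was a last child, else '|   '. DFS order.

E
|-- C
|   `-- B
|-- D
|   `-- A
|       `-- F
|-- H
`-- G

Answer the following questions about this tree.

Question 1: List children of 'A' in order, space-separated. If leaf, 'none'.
Answer: F

Derivation:
Node A's children (from adjacency): F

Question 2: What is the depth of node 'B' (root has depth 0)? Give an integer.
Answer: 2

Derivation:
Path from root to B: E -> C -> B
Depth = number of edges = 2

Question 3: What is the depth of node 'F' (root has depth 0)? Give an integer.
Path from root to F: E -> D -> A -> F
Depth = number of edges = 3

Answer: 3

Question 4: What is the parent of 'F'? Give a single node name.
Answer: A

Derivation:
Scan adjacency: F appears as child of A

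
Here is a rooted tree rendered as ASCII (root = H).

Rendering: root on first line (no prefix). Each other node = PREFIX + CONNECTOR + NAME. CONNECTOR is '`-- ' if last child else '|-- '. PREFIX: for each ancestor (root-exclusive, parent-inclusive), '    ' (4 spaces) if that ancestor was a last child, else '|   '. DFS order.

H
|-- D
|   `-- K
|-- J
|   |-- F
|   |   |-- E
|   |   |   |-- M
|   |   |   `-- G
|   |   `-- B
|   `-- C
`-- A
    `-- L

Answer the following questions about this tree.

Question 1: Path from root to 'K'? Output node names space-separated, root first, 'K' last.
Answer: H D K

Derivation:
Walk down from root: H -> D -> K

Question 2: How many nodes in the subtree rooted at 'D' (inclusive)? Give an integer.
Answer: 2

Derivation:
Subtree rooted at D contains: D, K
Count = 2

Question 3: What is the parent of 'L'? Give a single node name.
Scan adjacency: L appears as child of A

Answer: A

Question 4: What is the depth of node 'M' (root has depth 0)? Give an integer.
Answer: 4

Derivation:
Path from root to M: H -> J -> F -> E -> M
Depth = number of edges = 4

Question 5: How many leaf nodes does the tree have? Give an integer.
Answer: 6

Derivation:
Leaves (nodes with no children): B, C, G, K, L, M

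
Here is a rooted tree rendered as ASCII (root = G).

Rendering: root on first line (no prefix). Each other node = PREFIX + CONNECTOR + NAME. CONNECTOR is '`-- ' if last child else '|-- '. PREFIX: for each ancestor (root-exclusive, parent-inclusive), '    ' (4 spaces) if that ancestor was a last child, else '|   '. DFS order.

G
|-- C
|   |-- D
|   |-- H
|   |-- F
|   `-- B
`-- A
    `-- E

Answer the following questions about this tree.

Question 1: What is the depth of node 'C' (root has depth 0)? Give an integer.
Path from root to C: G -> C
Depth = number of edges = 1

Answer: 1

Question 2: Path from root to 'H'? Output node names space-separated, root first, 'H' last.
Answer: G C H

Derivation:
Walk down from root: G -> C -> H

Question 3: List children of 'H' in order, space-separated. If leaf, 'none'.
Answer: none

Derivation:
Node H's children (from adjacency): (leaf)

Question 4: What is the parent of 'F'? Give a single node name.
Scan adjacency: F appears as child of C

Answer: C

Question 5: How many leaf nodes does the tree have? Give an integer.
Leaves (nodes with no children): B, D, E, F, H

Answer: 5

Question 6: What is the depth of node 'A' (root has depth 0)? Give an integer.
Path from root to A: G -> A
Depth = number of edges = 1

Answer: 1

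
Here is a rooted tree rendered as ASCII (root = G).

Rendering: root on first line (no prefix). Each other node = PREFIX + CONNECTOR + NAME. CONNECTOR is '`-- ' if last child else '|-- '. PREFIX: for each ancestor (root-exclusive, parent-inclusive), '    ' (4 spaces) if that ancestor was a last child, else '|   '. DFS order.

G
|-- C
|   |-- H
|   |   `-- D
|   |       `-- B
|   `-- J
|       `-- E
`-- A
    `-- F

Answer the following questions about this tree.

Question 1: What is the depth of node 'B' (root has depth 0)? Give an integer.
Answer: 4

Derivation:
Path from root to B: G -> C -> H -> D -> B
Depth = number of edges = 4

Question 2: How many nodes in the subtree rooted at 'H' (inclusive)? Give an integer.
Answer: 3

Derivation:
Subtree rooted at H contains: B, D, H
Count = 3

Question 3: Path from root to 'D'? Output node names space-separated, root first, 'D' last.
Answer: G C H D

Derivation:
Walk down from root: G -> C -> H -> D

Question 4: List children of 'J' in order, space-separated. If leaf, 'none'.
Answer: E

Derivation:
Node J's children (from adjacency): E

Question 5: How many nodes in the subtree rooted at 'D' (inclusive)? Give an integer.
Subtree rooted at D contains: B, D
Count = 2

Answer: 2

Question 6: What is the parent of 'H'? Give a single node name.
Scan adjacency: H appears as child of C

Answer: C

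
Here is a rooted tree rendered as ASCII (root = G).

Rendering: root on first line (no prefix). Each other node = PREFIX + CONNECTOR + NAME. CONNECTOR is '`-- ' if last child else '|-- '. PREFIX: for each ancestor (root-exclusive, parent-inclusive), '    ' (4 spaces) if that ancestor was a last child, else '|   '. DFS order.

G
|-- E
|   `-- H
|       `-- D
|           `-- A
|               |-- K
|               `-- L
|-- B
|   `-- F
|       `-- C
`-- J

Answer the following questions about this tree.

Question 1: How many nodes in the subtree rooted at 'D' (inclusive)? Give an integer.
Subtree rooted at D contains: A, D, K, L
Count = 4

Answer: 4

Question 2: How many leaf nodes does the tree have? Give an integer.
Answer: 4

Derivation:
Leaves (nodes with no children): C, J, K, L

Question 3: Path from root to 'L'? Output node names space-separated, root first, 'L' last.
Walk down from root: G -> E -> H -> D -> A -> L

Answer: G E H D A L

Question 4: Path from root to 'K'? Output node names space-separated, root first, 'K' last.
Answer: G E H D A K

Derivation:
Walk down from root: G -> E -> H -> D -> A -> K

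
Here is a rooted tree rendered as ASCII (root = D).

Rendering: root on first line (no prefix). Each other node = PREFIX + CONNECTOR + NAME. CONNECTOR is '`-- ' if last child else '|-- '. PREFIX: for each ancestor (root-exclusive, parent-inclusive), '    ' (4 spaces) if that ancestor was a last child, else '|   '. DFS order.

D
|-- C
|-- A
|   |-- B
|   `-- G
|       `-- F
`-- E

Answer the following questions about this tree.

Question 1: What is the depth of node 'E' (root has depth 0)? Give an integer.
Path from root to E: D -> E
Depth = number of edges = 1

Answer: 1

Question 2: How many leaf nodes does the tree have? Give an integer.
Leaves (nodes with no children): B, C, E, F

Answer: 4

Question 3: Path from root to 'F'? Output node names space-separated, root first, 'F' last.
Answer: D A G F

Derivation:
Walk down from root: D -> A -> G -> F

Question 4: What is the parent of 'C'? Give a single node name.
Answer: D

Derivation:
Scan adjacency: C appears as child of D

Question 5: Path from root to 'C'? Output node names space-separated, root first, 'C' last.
Walk down from root: D -> C

Answer: D C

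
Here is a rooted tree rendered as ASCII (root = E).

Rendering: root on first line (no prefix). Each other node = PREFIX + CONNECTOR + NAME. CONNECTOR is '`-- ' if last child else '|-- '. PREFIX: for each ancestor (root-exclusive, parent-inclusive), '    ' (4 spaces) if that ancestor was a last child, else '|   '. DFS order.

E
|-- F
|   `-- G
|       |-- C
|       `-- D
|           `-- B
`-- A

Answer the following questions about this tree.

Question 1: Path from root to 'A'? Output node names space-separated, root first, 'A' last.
Answer: E A

Derivation:
Walk down from root: E -> A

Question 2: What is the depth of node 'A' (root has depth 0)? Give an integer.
Answer: 1

Derivation:
Path from root to A: E -> A
Depth = number of edges = 1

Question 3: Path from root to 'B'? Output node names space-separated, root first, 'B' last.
Answer: E F G D B

Derivation:
Walk down from root: E -> F -> G -> D -> B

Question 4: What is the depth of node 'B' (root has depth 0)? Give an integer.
Path from root to B: E -> F -> G -> D -> B
Depth = number of edges = 4

Answer: 4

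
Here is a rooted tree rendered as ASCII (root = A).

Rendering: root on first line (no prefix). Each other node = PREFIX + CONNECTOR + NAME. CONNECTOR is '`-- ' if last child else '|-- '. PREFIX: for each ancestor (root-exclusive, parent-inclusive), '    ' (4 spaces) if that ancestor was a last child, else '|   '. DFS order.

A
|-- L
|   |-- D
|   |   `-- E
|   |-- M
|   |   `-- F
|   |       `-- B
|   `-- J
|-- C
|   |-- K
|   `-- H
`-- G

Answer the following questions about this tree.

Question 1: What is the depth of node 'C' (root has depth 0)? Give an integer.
Answer: 1

Derivation:
Path from root to C: A -> C
Depth = number of edges = 1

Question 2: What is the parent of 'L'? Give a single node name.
Answer: A

Derivation:
Scan adjacency: L appears as child of A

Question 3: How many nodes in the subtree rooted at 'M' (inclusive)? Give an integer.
Answer: 3

Derivation:
Subtree rooted at M contains: B, F, M
Count = 3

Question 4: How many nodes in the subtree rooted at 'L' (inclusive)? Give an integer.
Answer: 7

Derivation:
Subtree rooted at L contains: B, D, E, F, J, L, M
Count = 7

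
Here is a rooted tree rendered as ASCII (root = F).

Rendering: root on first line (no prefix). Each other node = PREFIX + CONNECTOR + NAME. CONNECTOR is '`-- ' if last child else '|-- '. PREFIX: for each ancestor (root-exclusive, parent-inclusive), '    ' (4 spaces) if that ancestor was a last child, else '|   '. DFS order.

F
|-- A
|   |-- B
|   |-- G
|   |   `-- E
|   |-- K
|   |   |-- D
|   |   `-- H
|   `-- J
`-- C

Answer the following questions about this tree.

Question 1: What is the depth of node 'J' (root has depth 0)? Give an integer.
Path from root to J: F -> A -> J
Depth = number of edges = 2

Answer: 2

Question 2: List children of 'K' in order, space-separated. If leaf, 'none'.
Node K's children (from adjacency): D, H

Answer: D H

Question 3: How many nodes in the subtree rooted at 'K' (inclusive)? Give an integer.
Subtree rooted at K contains: D, H, K
Count = 3

Answer: 3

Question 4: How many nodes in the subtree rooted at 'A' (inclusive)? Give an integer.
Subtree rooted at A contains: A, B, D, E, G, H, J, K
Count = 8

Answer: 8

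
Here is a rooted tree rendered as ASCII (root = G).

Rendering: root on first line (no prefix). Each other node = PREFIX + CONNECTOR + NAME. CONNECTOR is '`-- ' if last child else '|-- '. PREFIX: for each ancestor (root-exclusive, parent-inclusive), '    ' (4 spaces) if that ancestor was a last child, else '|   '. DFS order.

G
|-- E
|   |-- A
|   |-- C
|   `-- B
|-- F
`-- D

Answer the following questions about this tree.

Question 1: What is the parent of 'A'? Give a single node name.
Answer: E

Derivation:
Scan adjacency: A appears as child of E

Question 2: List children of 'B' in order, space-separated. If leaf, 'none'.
Answer: none

Derivation:
Node B's children (from adjacency): (leaf)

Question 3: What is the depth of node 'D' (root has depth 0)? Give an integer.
Path from root to D: G -> D
Depth = number of edges = 1

Answer: 1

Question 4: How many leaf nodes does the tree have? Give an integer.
Answer: 5

Derivation:
Leaves (nodes with no children): A, B, C, D, F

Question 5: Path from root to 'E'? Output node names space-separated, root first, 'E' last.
Answer: G E

Derivation:
Walk down from root: G -> E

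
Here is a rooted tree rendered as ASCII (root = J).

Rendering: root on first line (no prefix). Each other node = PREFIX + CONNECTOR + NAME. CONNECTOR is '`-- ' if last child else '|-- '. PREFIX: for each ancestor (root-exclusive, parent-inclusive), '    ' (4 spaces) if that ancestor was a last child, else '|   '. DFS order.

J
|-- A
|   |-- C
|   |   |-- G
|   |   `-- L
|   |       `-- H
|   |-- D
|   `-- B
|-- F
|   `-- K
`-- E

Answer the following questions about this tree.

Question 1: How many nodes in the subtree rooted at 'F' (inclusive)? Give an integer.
Answer: 2

Derivation:
Subtree rooted at F contains: F, K
Count = 2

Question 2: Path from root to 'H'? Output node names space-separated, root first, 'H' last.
Answer: J A C L H

Derivation:
Walk down from root: J -> A -> C -> L -> H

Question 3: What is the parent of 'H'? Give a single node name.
Answer: L

Derivation:
Scan adjacency: H appears as child of L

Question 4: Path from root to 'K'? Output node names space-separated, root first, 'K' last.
Answer: J F K

Derivation:
Walk down from root: J -> F -> K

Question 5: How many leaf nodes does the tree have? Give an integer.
Leaves (nodes with no children): B, D, E, G, H, K

Answer: 6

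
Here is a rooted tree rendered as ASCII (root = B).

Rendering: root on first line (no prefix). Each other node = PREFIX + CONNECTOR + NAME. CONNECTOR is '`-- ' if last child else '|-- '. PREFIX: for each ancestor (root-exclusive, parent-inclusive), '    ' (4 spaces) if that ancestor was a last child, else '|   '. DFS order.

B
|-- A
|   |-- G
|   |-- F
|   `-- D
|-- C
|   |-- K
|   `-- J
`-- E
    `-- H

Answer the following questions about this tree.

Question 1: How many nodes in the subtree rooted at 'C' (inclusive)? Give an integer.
Subtree rooted at C contains: C, J, K
Count = 3

Answer: 3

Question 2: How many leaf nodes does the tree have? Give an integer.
Leaves (nodes with no children): D, F, G, H, J, K

Answer: 6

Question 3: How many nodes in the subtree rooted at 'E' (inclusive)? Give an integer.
Answer: 2

Derivation:
Subtree rooted at E contains: E, H
Count = 2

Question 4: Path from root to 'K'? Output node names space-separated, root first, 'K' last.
Walk down from root: B -> C -> K

Answer: B C K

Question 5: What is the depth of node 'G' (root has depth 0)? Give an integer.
Answer: 2

Derivation:
Path from root to G: B -> A -> G
Depth = number of edges = 2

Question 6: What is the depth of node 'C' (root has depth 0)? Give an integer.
Path from root to C: B -> C
Depth = number of edges = 1

Answer: 1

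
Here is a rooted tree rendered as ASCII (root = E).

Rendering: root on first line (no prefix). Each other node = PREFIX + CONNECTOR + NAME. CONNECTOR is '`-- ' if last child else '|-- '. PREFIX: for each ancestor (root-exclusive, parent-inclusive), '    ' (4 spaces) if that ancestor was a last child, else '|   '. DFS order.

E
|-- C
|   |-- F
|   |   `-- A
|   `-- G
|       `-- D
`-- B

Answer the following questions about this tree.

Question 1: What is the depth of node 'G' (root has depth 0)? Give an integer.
Answer: 2

Derivation:
Path from root to G: E -> C -> G
Depth = number of edges = 2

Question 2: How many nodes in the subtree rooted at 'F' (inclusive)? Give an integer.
Answer: 2

Derivation:
Subtree rooted at F contains: A, F
Count = 2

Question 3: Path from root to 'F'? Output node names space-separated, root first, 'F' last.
Answer: E C F

Derivation:
Walk down from root: E -> C -> F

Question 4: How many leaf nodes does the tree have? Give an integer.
Answer: 3

Derivation:
Leaves (nodes with no children): A, B, D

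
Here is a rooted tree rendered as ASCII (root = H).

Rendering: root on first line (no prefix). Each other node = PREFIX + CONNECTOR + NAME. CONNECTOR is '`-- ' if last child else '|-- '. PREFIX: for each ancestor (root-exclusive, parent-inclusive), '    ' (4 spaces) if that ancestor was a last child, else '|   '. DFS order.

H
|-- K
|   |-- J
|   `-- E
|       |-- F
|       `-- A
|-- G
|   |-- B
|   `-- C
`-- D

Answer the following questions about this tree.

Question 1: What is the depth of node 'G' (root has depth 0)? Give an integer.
Answer: 1

Derivation:
Path from root to G: H -> G
Depth = number of edges = 1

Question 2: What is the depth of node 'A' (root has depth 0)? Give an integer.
Path from root to A: H -> K -> E -> A
Depth = number of edges = 3

Answer: 3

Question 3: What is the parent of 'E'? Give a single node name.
Scan adjacency: E appears as child of K

Answer: K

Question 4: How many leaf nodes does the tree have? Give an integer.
Answer: 6

Derivation:
Leaves (nodes with no children): A, B, C, D, F, J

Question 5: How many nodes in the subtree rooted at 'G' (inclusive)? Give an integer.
Subtree rooted at G contains: B, C, G
Count = 3

Answer: 3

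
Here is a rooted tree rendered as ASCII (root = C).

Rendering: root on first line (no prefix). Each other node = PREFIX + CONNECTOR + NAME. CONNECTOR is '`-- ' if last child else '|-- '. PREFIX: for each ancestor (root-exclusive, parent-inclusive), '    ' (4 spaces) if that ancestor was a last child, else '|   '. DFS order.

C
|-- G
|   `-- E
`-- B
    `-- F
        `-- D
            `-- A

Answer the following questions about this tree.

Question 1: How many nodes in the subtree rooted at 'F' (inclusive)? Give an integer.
Answer: 3

Derivation:
Subtree rooted at F contains: A, D, F
Count = 3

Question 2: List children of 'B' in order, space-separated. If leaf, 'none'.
Node B's children (from adjacency): F

Answer: F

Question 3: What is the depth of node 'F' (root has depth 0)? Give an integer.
Path from root to F: C -> B -> F
Depth = number of edges = 2

Answer: 2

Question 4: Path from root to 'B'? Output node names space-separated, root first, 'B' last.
Walk down from root: C -> B

Answer: C B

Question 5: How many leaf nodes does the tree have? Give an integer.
Answer: 2

Derivation:
Leaves (nodes with no children): A, E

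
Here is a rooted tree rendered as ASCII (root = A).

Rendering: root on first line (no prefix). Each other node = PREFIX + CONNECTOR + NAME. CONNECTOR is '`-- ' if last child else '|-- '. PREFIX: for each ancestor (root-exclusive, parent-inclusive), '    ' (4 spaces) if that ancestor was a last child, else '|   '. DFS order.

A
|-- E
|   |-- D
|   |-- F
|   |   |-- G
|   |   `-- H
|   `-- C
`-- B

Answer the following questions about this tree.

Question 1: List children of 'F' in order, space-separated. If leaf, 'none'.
Node F's children (from adjacency): G, H

Answer: G H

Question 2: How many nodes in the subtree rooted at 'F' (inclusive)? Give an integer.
Subtree rooted at F contains: F, G, H
Count = 3

Answer: 3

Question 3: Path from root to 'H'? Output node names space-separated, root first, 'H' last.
Walk down from root: A -> E -> F -> H

Answer: A E F H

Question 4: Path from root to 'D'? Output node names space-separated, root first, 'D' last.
Answer: A E D

Derivation:
Walk down from root: A -> E -> D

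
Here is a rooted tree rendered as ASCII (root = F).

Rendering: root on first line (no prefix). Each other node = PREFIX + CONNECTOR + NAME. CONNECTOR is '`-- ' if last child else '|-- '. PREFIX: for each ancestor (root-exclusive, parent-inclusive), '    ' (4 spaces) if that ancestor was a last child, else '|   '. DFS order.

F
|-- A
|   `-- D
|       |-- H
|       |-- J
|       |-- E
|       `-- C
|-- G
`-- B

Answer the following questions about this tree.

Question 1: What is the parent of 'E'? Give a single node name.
Answer: D

Derivation:
Scan adjacency: E appears as child of D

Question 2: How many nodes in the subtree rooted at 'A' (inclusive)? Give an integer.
Subtree rooted at A contains: A, C, D, E, H, J
Count = 6

Answer: 6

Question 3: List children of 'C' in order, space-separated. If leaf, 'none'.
Node C's children (from adjacency): (leaf)

Answer: none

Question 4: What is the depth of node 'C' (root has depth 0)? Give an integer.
Answer: 3

Derivation:
Path from root to C: F -> A -> D -> C
Depth = number of edges = 3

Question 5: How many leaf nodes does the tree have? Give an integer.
Answer: 6

Derivation:
Leaves (nodes with no children): B, C, E, G, H, J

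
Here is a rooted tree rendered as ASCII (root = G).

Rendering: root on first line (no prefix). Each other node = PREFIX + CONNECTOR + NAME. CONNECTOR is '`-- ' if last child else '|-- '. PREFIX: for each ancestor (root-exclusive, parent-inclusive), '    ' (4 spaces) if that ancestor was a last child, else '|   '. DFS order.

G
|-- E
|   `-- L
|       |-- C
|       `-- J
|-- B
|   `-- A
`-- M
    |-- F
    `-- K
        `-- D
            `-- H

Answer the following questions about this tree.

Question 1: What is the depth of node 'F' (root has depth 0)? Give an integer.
Answer: 2

Derivation:
Path from root to F: G -> M -> F
Depth = number of edges = 2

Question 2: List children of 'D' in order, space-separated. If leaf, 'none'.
Node D's children (from adjacency): H

Answer: H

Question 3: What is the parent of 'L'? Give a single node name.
Answer: E

Derivation:
Scan adjacency: L appears as child of E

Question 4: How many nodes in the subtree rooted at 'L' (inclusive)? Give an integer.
Subtree rooted at L contains: C, J, L
Count = 3

Answer: 3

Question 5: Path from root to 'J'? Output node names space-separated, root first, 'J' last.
Walk down from root: G -> E -> L -> J

Answer: G E L J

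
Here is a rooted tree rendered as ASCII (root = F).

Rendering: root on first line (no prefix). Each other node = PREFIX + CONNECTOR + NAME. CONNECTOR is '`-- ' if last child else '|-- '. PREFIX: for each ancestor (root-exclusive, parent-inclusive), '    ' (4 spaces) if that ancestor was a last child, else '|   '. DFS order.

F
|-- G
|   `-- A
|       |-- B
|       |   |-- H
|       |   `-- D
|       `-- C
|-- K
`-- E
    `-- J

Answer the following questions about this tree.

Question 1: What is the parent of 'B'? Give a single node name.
Answer: A

Derivation:
Scan adjacency: B appears as child of A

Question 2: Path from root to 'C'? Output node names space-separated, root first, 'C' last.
Walk down from root: F -> G -> A -> C

Answer: F G A C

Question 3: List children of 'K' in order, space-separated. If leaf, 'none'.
Answer: none

Derivation:
Node K's children (from adjacency): (leaf)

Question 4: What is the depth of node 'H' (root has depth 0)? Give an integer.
Path from root to H: F -> G -> A -> B -> H
Depth = number of edges = 4

Answer: 4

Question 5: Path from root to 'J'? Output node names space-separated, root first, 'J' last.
Walk down from root: F -> E -> J

Answer: F E J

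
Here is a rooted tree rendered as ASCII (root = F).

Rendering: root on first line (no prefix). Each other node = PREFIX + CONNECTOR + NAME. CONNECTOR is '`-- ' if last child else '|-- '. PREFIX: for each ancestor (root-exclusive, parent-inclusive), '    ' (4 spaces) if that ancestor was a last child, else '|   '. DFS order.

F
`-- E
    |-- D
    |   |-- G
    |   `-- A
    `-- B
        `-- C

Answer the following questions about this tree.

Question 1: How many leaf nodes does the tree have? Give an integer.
Answer: 3

Derivation:
Leaves (nodes with no children): A, C, G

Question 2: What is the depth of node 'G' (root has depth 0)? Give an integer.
Answer: 3

Derivation:
Path from root to G: F -> E -> D -> G
Depth = number of edges = 3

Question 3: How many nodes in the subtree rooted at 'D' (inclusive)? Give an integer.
Subtree rooted at D contains: A, D, G
Count = 3

Answer: 3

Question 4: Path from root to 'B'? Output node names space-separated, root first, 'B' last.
Answer: F E B

Derivation:
Walk down from root: F -> E -> B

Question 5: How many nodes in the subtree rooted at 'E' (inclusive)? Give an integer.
Subtree rooted at E contains: A, B, C, D, E, G
Count = 6

Answer: 6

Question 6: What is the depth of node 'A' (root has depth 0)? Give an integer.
Path from root to A: F -> E -> D -> A
Depth = number of edges = 3

Answer: 3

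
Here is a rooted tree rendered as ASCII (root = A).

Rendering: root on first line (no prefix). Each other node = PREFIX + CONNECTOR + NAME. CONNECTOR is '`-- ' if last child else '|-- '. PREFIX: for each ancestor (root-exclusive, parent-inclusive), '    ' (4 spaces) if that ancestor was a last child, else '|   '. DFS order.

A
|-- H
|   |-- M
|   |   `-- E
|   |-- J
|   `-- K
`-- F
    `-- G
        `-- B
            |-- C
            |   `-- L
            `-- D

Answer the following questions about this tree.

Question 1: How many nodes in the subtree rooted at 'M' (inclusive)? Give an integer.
Answer: 2

Derivation:
Subtree rooted at M contains: E, M
Count = 2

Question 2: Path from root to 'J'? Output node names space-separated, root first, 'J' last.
Walk down from root: A -> H -> J

Answer: A H J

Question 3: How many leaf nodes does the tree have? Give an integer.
Answer: 5

Derivation:
Leaves (nodes with no children): D, E, J, K, L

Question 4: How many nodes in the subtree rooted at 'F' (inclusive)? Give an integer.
Subtree rooted at F contains: B, C, D, F, G, L
Count = 6

Answer: 6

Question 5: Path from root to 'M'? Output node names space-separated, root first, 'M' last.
Answer: A H M

Derivation:
Walk down from root: A -> H -> M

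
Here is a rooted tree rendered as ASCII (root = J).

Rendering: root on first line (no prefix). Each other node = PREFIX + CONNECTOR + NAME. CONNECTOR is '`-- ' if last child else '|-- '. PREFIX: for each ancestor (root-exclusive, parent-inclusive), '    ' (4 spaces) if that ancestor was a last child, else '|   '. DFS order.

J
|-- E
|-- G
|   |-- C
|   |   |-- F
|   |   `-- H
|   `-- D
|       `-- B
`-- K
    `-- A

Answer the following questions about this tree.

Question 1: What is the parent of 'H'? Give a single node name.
Scan adjacency: H appears as child of C

Answer: C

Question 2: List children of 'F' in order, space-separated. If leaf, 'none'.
Node F's children (from adjacency): (leaf)

Answer: none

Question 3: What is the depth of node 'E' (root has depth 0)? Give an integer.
Answer: 1

Derivation:
Path from root to E: J -> E
Depth = number of edges = 1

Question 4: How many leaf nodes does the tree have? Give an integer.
Answer: 5

Derivation:
Leaves (nodes with no children): A, B, E, F, H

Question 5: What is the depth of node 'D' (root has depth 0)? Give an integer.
Answer: 2

Derivation:
Path from root to D: J -> G -> D
Depth = number of edges = 2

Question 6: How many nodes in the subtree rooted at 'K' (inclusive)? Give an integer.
Answer: 2

Derivation:
Subtree rooted at K contains: A, K
Count = 2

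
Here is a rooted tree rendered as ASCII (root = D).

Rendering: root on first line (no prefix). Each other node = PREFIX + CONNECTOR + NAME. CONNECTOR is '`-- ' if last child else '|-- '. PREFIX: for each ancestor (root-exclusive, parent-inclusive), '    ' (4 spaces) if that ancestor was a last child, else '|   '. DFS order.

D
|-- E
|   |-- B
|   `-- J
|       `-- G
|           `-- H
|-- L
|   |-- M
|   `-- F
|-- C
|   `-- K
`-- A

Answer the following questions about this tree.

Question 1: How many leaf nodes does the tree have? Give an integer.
Leaves (nodes with no children): A, B, F, H, K, M

Answer: 6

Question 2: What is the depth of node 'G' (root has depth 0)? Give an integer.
Path from root to G: D -> E -> J -> G
Depth = number of edges = 3

Answer: 3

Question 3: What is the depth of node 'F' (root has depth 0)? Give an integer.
Answer: 2

Derivation:
Path from root to F: D -> L -> F
Depth = number of edges = 2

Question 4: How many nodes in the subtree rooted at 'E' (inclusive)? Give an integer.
Subtree rooted at E contains: B, E, G, H, J
Count = 5

Answer: 5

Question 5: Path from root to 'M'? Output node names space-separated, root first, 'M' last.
Answer: D L M

Derivation:
Walk down from root: D -> L -> M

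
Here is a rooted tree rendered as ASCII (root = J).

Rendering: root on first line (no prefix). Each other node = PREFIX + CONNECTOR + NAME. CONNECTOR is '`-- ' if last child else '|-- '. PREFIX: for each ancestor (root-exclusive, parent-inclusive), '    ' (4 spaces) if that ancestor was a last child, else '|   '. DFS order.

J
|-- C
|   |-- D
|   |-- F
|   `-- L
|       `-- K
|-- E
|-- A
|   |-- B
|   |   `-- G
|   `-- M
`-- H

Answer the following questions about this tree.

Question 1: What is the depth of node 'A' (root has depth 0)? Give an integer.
Path from root to A: J -> A
Depth = number of edges = 1

Answer: 1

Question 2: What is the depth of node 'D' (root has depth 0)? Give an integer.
Answer: 2

Derivation:
Path from root to D: J -> C -> D
Depth = number of edges = 2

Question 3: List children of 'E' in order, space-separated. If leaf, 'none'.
Node E's children (from adjacency): (leaf)

Answer: none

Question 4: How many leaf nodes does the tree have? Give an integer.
Leaves (nodes with no children): D, E, F, G, H, K, M

Answer: 7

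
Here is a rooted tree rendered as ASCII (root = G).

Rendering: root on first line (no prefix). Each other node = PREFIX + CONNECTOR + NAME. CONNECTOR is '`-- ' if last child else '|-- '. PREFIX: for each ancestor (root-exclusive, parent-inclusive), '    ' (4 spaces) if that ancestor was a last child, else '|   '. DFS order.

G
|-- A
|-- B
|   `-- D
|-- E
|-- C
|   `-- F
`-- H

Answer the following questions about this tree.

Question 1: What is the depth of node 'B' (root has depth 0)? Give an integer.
Answer: 1

Derivation:
Path from root to B: G -> B
Depth = number of edges = 1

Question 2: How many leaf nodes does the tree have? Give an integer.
Answer: 5

Derivation:
Leaves (nodes with no children): A, D, E, F, H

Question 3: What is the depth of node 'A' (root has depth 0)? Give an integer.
Answer: 1

Derivation:
Path from root to A: G -> A
Depth = number of edges = 1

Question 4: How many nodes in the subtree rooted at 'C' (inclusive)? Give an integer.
Subtree rooted at C contains: C, F
Count = 2

Answer: 2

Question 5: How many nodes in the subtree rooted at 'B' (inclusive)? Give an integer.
Answer: 2

Derivation:
Subtree rooted at B contains: B, D
Count = 2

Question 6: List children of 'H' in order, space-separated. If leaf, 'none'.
Node H's children (from adjacency): (leaf)

Answer: none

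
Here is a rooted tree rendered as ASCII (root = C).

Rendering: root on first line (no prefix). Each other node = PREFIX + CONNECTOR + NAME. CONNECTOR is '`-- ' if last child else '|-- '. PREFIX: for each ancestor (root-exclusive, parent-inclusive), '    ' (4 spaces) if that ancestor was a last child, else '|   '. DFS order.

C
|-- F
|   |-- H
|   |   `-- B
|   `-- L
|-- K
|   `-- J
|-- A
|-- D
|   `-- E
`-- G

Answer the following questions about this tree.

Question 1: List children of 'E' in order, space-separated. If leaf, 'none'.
Answer: none

Derivation:
Node E's children (from adjacency): (leaf)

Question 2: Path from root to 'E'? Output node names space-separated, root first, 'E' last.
Answer: C D E

Derivation:
Walk down from root: C -> D -> E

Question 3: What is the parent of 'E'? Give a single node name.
Answer: D

Derivation:
Scan adjacency: E appears as child of D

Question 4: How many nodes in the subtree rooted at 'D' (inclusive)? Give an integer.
Subtree rooted at D contains: D, E
Count = 2

Answer: 2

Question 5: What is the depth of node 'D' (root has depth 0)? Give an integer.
Path from root to D: C -> D
Depth = number of edges = 1

Answer: 1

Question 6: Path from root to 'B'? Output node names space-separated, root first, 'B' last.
Walk down from root: C -> F -> H -> B

Answer: C F H B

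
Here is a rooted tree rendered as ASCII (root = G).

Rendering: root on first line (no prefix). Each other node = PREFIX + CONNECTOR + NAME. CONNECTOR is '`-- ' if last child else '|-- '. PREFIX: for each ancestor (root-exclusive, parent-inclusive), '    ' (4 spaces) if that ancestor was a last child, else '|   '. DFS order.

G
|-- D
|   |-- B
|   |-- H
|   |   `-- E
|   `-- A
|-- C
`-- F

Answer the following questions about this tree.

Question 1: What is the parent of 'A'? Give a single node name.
Scan adjacency: A appears as child of D

Answer: D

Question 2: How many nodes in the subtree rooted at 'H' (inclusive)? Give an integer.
Answer: 2

Derivation:
Subtree rooted at H contains: E, H
Count = 2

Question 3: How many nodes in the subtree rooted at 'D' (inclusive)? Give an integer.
Subtree rooted at D contains: A, B, D, E, H
Count = 5

Answer: 5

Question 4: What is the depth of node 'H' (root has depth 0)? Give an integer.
Answer: 2

Derivation:
Path from root to H: G -> D -> H
Depth = number of edges = 2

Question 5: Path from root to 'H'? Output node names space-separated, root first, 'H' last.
Walk down from root: G -> D -> H

Answer: G D H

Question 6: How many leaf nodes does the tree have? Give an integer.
Leaves (nodes with no children): A, B, C, E, F

Answer: 5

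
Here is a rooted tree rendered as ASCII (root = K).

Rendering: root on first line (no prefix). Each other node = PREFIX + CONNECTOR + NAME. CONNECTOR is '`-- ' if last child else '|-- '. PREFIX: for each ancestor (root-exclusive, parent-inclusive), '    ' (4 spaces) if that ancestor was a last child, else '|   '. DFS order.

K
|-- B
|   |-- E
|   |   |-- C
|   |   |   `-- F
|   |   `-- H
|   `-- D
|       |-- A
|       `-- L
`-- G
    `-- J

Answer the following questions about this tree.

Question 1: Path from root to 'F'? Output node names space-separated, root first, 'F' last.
Walk down from root: K -> B -> E -> C -> F

Answer: K B E C F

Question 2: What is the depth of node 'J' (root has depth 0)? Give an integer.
Answer: 2

Derivation:
Path from root to J: K -> G -> J
Depth = number of edges = 2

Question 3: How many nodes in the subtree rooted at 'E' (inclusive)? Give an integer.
Subtree rooted at E contains: C, E, F, H
Count = 4

Answer: 4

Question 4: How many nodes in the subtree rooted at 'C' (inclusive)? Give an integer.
Subtree rooted at C contains: C, F
Count = 2

Answer: 2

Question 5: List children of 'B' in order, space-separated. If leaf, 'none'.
Node B's children (from adjacency): E, D

Answer: E D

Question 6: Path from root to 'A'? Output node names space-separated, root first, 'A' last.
Walk down from root: K -> B -> D -> A

Answer: K B D A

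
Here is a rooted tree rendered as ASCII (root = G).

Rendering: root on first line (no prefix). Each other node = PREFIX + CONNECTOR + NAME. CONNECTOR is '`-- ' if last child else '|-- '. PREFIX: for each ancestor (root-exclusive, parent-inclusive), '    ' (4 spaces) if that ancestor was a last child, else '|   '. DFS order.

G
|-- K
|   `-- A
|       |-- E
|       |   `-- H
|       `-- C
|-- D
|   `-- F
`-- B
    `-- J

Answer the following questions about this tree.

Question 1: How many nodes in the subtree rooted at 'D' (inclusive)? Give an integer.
Answer: 2

Derivation:
Subtree rooted at D contains: D, F
Count = 2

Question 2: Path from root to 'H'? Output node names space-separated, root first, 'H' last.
Walk down from root: G -> K -> A -> E -> H

Answer: G K A E H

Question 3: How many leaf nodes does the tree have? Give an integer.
Answer: 4

Derivation:
Leaves (nodes with no children): C, F, H, J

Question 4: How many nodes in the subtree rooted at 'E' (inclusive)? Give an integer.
Answer: 2

Derivation:
Subtree rooted at E contains: E, H
Count = 2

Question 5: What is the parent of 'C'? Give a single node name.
Answer: A

Derivation:
Scan adjacency: C appears as child of A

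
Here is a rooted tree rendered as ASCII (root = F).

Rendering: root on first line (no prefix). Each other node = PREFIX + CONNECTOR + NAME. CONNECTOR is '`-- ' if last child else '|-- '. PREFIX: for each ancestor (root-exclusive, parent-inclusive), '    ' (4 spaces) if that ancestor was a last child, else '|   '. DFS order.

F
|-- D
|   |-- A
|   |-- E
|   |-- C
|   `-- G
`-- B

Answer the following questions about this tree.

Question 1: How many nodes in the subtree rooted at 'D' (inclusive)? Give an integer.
Answer: 5

Derivation:
Subtree rooted at D contains: A, C, D, E, G
Count = 5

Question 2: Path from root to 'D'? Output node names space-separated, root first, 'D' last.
Answer: F D

Derivation:
Walk down from root: F -> D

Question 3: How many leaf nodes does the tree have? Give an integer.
Leaves (nodes with no children): A, B, C, E, G

Answer: 5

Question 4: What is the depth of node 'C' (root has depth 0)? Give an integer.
Path from root to C: F -> D -> C
Depth = number of edges = 2

Answer: 2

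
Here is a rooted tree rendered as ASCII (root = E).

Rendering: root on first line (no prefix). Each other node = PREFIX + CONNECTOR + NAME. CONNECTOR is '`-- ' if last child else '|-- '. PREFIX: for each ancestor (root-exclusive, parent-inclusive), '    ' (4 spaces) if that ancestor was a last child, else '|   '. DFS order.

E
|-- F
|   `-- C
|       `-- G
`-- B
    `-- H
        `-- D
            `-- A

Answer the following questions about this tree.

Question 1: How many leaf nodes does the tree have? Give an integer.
Answer: 2

Derivation:
Leaves (nodes with no children): A, G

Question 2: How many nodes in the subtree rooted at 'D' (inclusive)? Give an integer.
Answer: 2

Derivation:
Subtree rooted at D contains: A, D
Count = 2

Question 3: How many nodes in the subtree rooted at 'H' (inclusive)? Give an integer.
Subtree rooted at H contains: A, D, H
Count = 3

Answer: 3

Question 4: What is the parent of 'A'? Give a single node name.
Answer: D

Derivation:
Scan adjacency: A appears as child of D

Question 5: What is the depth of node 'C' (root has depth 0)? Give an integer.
Answer: 2

Derivation:
Path from root to C: E -> F -> C
Depth = number of edges = 2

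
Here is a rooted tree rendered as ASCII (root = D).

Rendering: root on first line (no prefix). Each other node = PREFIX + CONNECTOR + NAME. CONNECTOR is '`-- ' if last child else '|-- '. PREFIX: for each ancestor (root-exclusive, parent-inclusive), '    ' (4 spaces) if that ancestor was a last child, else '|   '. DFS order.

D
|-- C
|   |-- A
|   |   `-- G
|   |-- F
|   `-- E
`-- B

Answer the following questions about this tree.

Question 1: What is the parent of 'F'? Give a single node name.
Answer: C

Derivation:
Scan adjacency: F appears as child of C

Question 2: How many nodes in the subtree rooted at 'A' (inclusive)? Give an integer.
Answer: 2

Derivation:
Subtree rooted at A contains: A, G
Count = 2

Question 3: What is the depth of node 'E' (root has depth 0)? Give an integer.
Path from root to E: D -> C -> E
Depth = number of edges = 2

Answer: 2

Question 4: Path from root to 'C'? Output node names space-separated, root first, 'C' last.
Walk down from root: D -> C

Answer: D C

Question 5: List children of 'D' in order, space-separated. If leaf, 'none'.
Answer: C B

Derivation:
Node D's children (from adjacency): C, B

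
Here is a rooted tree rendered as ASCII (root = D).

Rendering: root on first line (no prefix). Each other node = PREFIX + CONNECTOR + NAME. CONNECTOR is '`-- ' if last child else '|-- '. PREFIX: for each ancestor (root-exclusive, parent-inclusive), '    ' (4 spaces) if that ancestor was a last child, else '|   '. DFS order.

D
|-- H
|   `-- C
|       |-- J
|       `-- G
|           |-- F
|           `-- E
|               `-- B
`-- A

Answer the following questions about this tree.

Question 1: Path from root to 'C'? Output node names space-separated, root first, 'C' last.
Walk down from root: D -> H -> C

Answer: D H C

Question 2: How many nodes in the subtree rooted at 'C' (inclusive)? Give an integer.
Answer: 6

Derivation:
Subtree rooted at C contains: B, C, E, F, G, J
Count = 6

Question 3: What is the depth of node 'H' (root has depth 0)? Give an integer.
Path from root to H: D -> H
Depth = number of edges = 1

Answer: 1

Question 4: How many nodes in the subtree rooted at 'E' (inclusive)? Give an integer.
Subtree rooted at E contains: B, E
Count = 2

Answer: 2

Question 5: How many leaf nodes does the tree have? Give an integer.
Answer: 4

Derivation:
Leaves (nodes with no children): A, B, F, J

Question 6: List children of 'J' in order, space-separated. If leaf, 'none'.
Answer: none

Derivation:
Node J's children (from adjacency): (leaf)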